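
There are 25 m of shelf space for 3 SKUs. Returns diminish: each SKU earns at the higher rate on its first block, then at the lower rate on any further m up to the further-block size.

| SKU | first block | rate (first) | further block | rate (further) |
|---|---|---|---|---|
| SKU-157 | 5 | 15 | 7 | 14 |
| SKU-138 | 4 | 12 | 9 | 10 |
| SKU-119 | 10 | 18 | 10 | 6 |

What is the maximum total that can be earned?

Rank every tier by rate: SKU-119/tier1 18 > SKU-157/tier1 15 > SKU-157/tier2 14 > SKU-138/tier1 12 > SKU-138/tier2 10 > SKU-119/tier2 6.
SKU-119 tier1 at 18: fill all 10 — 15 left.
SKU-157/tier1 (15): +5 — 10 left.
Fill SKU-157 tier2 block (7 at 14) — 3 left.
SKU-138/tier1: +3 of 4 at 12; pool empty.
Total = 18×10 + 15×5 + 14×7 + 12×3 = 389.

389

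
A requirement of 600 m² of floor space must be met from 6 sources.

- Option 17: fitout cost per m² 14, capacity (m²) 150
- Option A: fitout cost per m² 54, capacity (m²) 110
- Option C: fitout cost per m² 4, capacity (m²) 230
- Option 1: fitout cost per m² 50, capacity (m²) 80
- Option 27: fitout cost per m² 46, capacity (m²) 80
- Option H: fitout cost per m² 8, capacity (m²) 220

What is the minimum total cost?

Fill from the cheapest source first.
Option C at 4: take all 230 m² — 370 still needed.
Option H (8): use full 220 — 150 m² to go.
Take 150 from Option 17 at 14 — need 0 more.
Option 27, Option 1, Option A: unused.
Cost = 230×4 + 220×8 + 150×14 = 4780.

4780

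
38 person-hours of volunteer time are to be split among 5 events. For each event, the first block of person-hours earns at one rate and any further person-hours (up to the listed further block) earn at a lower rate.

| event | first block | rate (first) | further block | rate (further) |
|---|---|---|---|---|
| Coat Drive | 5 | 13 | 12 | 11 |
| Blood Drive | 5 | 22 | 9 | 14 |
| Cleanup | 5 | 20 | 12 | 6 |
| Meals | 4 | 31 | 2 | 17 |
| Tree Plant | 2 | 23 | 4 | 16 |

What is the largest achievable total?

Order all 10 blocks by rate: Meals/first 31 > Tree Plant/first 23 > Blood Drive/first 22 > Cleanup/first 20 > Meals/second 17 > Tree Plant/second 16 > Blood Drive/second 14 > Coat Drive/first 13 > Coat Drive/second 11 > Cleanup/second 6.
Meals/first (31): +4 ; 34 left.
Tree Plant first at 23: fill all 2 ; 32 left.
Fill Blood Drive first block (5 at 22) ; 27 left.
Cleanup first at 20: fill all 5 ; 22 left.
Fill Meals second block (2 at 17) ; 20 left.
Tree Plant second at 16: fill all 4 ; 16 left.
Blood Drive second at 14: fill all 9 ; 7 left.
Coat Drive first at 13: fill all 5 ; 2 left.
Coat Drive/second: +2 of 12 at 11; pool empty.
Total = 31×4 + 23×2 + 22×5 + 20×5 + 17×2 + 16×4 + 14×9 + 13×5 + 11×2 = 691.

691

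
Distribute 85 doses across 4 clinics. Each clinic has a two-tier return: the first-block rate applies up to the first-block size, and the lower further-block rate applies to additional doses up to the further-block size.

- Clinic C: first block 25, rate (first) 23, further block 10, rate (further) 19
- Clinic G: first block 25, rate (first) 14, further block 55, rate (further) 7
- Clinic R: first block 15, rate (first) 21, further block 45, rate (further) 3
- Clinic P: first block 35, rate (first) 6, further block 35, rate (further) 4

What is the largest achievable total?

1500

Rank every tier by rate: Clinic C/T1 23 > Clinic R/T1 21 > Clinic C/T2 19 > Clinic G/T1 14 > Clinic G/T2 7 > Clinic P/T1 6 > Clinic P/T2 4 > Clinic R/T2 3.
Clinic C/T1 (23): +25 → 60 left.
Fill Clinic R T1 block (15 at 21) → 45 left.
Clinic C/T2 (19): +10 → 35 left.
Clinic G/T1 (14): +25 → 10 left.
Clinic G/T2: +10 of 55 at 7; pool empty.
Total = 23×25 + 21×15 + 19×10 + 14×25 + 7×10 = 1500.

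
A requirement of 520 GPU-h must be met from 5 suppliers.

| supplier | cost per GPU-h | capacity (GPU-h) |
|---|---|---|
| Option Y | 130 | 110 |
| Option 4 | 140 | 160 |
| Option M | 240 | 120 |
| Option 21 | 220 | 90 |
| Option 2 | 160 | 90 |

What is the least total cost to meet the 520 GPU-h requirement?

Fill from the cheapest supplier first.
Take 110 from Option Y at 130 ; need 410 more.
Option 4 (140): use full 160 ; 250 GPU-h to go.
Option 2 (160): use full 90 ; 160 GPU-h to go.
Option 21 (220): use full 90 ; 70 GPU-h to go.
Take 70 from Option M at 240 to finish.
Cost = 110×130 + 160×140 + 90×160 + 90×220 + 70×240 = 87700.

87700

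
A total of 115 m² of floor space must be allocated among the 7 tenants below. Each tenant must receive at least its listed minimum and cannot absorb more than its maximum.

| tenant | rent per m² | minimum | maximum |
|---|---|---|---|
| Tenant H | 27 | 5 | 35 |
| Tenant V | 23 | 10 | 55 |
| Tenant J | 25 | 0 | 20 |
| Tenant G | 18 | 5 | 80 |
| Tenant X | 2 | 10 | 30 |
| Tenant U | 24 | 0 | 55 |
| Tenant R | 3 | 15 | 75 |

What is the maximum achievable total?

Meeting every minimum uses 5+10+0+5+10+0+15 = 45 m², leaving 70.
Order the tenants by rent per m²: Tenant H 27 > Tenant J 25 > Tenant U 24 > Tenant V 23 > Tenant G 18 > Tenant R 3 > Tenant X 2.
Tenant H: +30 to 35 (cap) — 40 left.
Tenant J: +20 to 20 (cap) — 20 left.
Only 20 left; Tenant U takes them to reach 20.
Total = 27×35 + 23×10 + 25×20 + 18×5 + 2×10 + 24×20 + 3×15 = 2310.

2310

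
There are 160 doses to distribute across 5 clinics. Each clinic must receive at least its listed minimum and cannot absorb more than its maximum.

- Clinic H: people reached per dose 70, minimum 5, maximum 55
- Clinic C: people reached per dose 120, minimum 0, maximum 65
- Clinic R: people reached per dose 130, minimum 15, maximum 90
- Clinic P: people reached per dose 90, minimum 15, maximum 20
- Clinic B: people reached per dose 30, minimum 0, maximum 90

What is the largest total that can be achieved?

Meeting every minimum uses 5+0+15+15+0 = 35 doses, leaving 125.
Order the clinics by people reached per dose: Clinic R 130 > Clinic C 120 > Clinic P 90 > Clinic H 70 > Clinic B 30.
Give Clinic R 75 more to hit its cap of 90 ; 50 left.
Clinic C has room for 65 more but only 50 remain, so it gets 50.
Total = 70×5 + 120×50 + 130×90 + 90×15 = 19400.

19400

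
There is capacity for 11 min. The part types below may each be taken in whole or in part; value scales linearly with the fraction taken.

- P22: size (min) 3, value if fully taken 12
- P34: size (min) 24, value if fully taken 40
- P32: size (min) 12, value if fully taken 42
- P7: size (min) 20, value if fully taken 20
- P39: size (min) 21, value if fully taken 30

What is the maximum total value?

40

Best value per unit of size first: P22 12/3≈4, P32 42/12≈3.5, P34 40/24≈1.67, P39 30/21≈1.43, P7 20/20≈1.
All 3 min of P22 fit (value 12) ; 8 remain.
Fill the last 8 min with part of P32: 8/12 of it earns 28.
Total value = 40.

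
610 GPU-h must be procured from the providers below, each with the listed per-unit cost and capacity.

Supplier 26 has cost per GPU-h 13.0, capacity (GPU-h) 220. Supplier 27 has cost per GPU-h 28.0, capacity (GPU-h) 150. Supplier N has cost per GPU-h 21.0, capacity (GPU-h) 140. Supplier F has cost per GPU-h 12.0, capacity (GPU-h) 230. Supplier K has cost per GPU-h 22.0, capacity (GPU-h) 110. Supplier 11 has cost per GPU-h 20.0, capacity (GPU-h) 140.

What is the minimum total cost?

Fill from the cheapest provider first.
Supplier F (12.0): use full 230 ; 380 GPU-h to go.
Take 220 from Supplier 26 at 13.0 ; need 160 more.
Supplier 11 at 20.0: take all 140 GPU-h ; 20 still needed.
Supplier N (21.0): take the remaining 20 ; done.
Supplier K, Supplier 27: unused.
Cost = 230×12.0 + 220×13.0 + 140×20.0 + 20×21.0 = 8840.

8840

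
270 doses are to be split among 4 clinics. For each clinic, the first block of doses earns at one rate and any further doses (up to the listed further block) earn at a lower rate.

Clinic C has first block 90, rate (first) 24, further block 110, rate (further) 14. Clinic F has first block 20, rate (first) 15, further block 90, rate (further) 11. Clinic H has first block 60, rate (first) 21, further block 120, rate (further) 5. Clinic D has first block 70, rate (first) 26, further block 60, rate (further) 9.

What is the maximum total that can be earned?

Rank every tier by rate: Clinic D/T1 26 > Clinic C/T1 24 > Clinic H/T1 21 > Clinic F/T1 15 > Clinic C/T2 14 > Clinic F/T2 11 > Clinic D/T2 9 > Clinic H/T2 5.
Fill Clinic D T1 block (70 at 26) → 200 left.
Clinic C T1 at 24: fill all 90 → 110 left.
Clinic H T1 at 21: fill all 60 → 50 left.
Fill Clinic F T1 block (20 at 15) → 30 left.
30 remain; put them into Clinic C T2 at 14.
Total = 26×70 + 24×90 + 21×60 + 15×20 + 14×30 = 5960.

5960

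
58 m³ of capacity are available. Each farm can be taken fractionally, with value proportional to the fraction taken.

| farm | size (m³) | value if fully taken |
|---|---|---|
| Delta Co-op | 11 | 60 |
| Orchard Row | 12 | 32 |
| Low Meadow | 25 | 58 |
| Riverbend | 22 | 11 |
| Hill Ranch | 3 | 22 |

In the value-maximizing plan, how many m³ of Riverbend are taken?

Sort by value density: Hill Ranch 22/3≈7.33, Delta Co-op 60/11≈5.45, Orchard Row 32/12≈2.67, Low Meadow 58/25≈2.32, Riverbend 11/22≈0.5.
All 3 m³ of Hill Ranch fit (value 22) ; 55 remain.
Delta Co-op: take in full, 11 m³ for value 60 ; 44 left.
Orchard Row: take in full, 12 m³ for value 32 ; 32 left.
Low Meadow: take in full, 25 m³ for value 58 ; 7 left.
Fill the last 7 m³ with part of Riverbend: 7/22 of it earns 3.5.

7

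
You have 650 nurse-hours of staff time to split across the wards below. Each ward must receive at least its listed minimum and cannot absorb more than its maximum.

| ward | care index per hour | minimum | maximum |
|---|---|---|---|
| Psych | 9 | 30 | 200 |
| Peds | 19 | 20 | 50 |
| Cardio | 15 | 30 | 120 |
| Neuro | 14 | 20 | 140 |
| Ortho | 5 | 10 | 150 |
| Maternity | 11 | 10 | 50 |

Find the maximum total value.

7510

Meeting every minimum uses 30+20+30+20+10+10 = 120 nurse-hours, leaving 530.
Order the wards by care index per hour: Peds 19 > Cardio 15 > Neuro 14 > Maternity 11 > Psych 9 > Ortho 5.
Peds takes 30 more to reach its cap of 50 ; 500 left.
Give Cardio 90 more to hit its cap of 120 ; 410 left.
Neuro takes 120 more to reach its cap of 140 ; 290 left.
Give Maternity 40 more to hit its cap of 50 ; 250 left.
Give Psych 170 more to hit its cap of 200 ; 80 left.
Ortho: +80 (room for 140) → 90. Pool exhausted.
Total = 9×200 + 19×50 + 15×120 + 14×140 + 5×90 + 11×50 = 7510.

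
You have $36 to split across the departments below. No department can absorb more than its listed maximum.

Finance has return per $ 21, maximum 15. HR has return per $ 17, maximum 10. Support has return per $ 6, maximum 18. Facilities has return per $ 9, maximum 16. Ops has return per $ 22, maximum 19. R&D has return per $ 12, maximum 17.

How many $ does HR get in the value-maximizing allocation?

2

Rank by return per $: Ops 22 > Finance 21 > HR 17 > R&D 12 > Facilities 9 > Support 6.
Ops: +19 to 19 (cap) → 17 left.
Finance takes 15 to reach its cap of 15 → 2 left.
HR has room for 10 but only 2 remain, so it gets 2.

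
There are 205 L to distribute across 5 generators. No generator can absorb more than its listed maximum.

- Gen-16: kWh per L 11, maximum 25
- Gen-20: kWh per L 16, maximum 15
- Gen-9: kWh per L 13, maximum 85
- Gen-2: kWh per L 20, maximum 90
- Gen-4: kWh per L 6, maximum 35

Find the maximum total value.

Rank by kWh per L: Gen-2 20 > Gen-20 16 > Gen-9 13 > Gen-16 11 > Gen-4 6.
Give Gen-2 90 to hit its cap of 90 ; 115 left.
Gen-20 takes 15 to reach its cap of 15 ; 100 left.
Gen-9 takes 85 to reach its cap of 85 ; 15 left.
Only 15 left; Gen-16 takes them to reach 15.
Total = 11×15 + 16×15 + 13×85 + 20×90 = 3310.

3310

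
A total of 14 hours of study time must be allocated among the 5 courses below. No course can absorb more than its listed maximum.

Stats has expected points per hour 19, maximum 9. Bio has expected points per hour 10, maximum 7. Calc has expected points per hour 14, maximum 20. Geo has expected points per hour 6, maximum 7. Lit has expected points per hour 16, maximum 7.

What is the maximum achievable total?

251

Highest expected points per hour first: Stats 19 > Lit 16 > Calc 14 > Bio 10 > Geo 6.
Stats: +9 to 9 (cap) → 5 left.
Lit: +5 (room for 7) → 5. Pool exhausted.
Total = 19×9 + 16×5 = 251.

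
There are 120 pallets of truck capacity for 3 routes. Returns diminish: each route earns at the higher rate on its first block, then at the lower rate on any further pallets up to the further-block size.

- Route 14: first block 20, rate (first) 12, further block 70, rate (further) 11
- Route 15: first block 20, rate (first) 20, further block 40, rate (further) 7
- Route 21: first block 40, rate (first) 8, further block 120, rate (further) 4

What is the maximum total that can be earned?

Treat each block as its own option and order by rate: Route 15/T1 20 > Route 14/T1 12 > Route 14/T2 11 > Route 21/T1 8 > Route 15/T2 7 > Route 21/T2 4.
Route 15 T1 at 20: fill all 20 ; 100 left.
Route 14/T1 (12): +20 ; 80 left.
Route 14 T2 at 11: fill all 70 ; 10 left.
Route 21/T1: +10 of 40 at 8; pool empty.
Total = 20×20 + 12×20 + 11×70 + 8×10 = 1490.

1490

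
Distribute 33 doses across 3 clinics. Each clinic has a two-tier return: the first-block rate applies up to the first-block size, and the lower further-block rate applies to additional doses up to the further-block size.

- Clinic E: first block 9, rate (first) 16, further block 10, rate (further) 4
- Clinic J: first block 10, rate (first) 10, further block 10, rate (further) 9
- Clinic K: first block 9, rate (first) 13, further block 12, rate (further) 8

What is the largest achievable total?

Order all 6 blocks by rate: Clinic E/tier1 16 > Clinic K/tier1 13 > Clinic J/tier1 10 > Clinic J/tier2 9 > Clinic K/tier2 8 > Clinic E/tier2 4.
Clinic E/tier1 (16): +9 → 24 left.
Fill Clinic K tier1 block (9 at 13) → 15 left.
Clinic J tier1 at 10: fill all 10 → 5 left.
Clinic J/tier2: +5 of 10 at 9; pool empty.
Total = 16×9 + 13×9 + 10×10 + 9×5 = 406.

406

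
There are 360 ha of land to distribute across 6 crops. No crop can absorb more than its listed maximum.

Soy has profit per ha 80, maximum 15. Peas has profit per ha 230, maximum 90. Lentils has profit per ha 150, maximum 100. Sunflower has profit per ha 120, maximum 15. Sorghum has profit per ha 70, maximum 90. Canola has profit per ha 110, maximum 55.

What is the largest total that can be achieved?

50700

Order the crops by profit per ha: Peas 230 > Lentils 150 > Sunflower 120 > Canola 110 > Soy 80 > Sorghum 70.
Peas takes 90 to reach its cap of 90 ; 270 left.
Lentils takes 100 to reach its cap of 100 ; 170 left.
Give Sunflower 15 to hit its cap of 15 ; 155 left.
Canola takes 55 to reach its cap of 55 ; 100 left.
Soy takes 15 to reach its cap of 15 ; 85 left.
Sorghum has room for 90 but only 85 remain, so it gets 85.
Total = 80×15 + 230×90 + 150×100 + 120×15 + 70×85 + 110×55 = 50700.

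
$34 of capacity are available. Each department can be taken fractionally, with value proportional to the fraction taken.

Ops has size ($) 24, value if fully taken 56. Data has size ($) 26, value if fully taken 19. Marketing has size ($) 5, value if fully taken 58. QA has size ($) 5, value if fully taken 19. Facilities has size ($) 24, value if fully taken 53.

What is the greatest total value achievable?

133

Rank by value-to-size ratio: Marketing 58/5≈11.6, QA 19/5≈3.8, Ops 56/24≈2.33, Facilities 53/24≈2.21, Data 19/26≈0.731.
All 5 $ of Marketing fit (value 58) → 29 remain.
All 5 $ of QA fit (value 19) → 24 remain.
Take all of Ops (24 $, value 56) → 0 $ left.
Total value = 133.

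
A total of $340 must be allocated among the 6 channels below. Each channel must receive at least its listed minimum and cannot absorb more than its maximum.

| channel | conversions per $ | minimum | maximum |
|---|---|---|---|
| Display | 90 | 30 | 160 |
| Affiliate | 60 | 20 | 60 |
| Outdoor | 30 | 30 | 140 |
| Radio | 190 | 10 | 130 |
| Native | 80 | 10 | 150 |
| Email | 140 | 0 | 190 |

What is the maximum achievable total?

47100

Meeting every minimum uses 30+20+30+10+10+0 = 100 $, leaving 240.
Highest conversions per $ first: Radio 190 > Email 140 > Display 90 > Native 80 > Affiliate 60 > Outdoor 30.
Radio takes 120 more to reach its cap of 130 ; 120 left.
Email: +120 (room for 190) → 120. Pool exhausted.
Total = 90×30 + 60×20 + 30×30 + 190×130 + 80×10 + 140×120 = 47100.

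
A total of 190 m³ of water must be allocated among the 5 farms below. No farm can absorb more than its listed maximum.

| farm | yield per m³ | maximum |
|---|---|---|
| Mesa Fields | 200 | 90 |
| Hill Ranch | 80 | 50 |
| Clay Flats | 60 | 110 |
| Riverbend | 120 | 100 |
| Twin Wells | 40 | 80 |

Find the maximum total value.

30000

Highest yield per m³ first: Mesa Fields 200 > Riverbend 120 > Hill Ranch 80 > Clay Flats 60 > Twin Wells 40.
Mesa Fields takes 90 to reach its cap of 90 — 100 left.
Riverbend: +100 to 100 (cap) — 0 left.
Total = 200×90 + 120×100 = 30000.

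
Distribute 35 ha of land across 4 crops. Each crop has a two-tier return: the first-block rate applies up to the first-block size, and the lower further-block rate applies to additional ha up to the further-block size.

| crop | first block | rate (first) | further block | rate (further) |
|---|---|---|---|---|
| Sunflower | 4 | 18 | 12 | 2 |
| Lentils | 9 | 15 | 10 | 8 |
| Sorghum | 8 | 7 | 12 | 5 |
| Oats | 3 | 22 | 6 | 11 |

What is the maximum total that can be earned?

440

Treat each block as its own option and order by rate: Oats/T1 22 > Sunflower/T1 18 > Lentils/T1 15 > Oats/T2 11 > Lentils/T2 8 > Sorghum/T1 7 > Sorghum/T2 5 > Sunflower/T2 2.
Oats T1 at 22: fill all 3 ; 32 left.
Sunflower/T1 (18): +4 ; 28 left.
Fill Lentils T1 block (9 at 15) ; 19 left.
Oats T2 at 11: fill all 6 ; 13 left.
Lentils/T2 (8): +10 ; 3 left.
3 remain; put them into Sorghum T1 at 7.
Total = 22×3 + 18×4 + 15×9 + 11×6 + 8×10 + 7×3 = 440.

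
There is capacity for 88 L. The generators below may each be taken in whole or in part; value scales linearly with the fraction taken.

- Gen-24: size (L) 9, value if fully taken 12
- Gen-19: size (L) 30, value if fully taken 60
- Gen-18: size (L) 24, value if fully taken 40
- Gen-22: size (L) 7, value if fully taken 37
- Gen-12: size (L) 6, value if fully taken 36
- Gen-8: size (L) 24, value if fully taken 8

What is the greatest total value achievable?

189

Best value per unit of size first: Gen-12 36/6≈6, Gen-22 37/7≈5.29, Gen-19 60/30≈2, Gen-18 40/24≈1.67, Gen-24 12/9≈1.33, Gen-8 8/24≈0.333.
Take all of Gen-12 (6 L, value 36) — 82 L left.
Take all of Gen-22 (7 L, value 37) — 75 L left.
Take all of Gen-19 (30 L, value 60) — 45 L left.
All 24 L of Gen-18 fit (value 40) — 21 remain.
Take all of Gen-24 (9 L, value 12) — 12 L left.
12 L left: a 12/24 share of Gen-8 gives 8×12/24 = 4.
Total value = 189.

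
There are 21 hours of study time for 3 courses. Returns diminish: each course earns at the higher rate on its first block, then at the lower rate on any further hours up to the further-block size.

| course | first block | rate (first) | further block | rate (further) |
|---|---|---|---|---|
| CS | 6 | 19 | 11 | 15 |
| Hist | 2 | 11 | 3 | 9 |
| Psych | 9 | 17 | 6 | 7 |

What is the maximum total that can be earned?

Treat each block as its own option and order by rate: CS/tier1 19 > Psych/tier1 17 > CS/tier2 15 > Hist/tier1 11 > Hist/tier2 9 > Psych/tier2 7.
Fill CS tier1 block (6 at 19) — 15 left.
Psych/tier1 (17): +9 — 6 left.
CS tier2 at 15: only 6 left, fill 6.
Total = 19×6 + 17×9 + 15×6 = 357.

357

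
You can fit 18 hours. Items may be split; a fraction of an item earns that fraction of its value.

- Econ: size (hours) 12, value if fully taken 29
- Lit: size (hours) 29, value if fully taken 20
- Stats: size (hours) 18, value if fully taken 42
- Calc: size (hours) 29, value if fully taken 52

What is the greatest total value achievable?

Rank by value-to-size ratio: Econ 29/12≈2.42, Stats 42/18≈2.33, Calc 52/29≈1.79, Lit 20/29≈0.69.
All 12 hours of Econ fit (value 29) → 6 remain.
6 hours left: a 6/18 share of Stats gives 42×6/18 = 14.
Total value = 43.

43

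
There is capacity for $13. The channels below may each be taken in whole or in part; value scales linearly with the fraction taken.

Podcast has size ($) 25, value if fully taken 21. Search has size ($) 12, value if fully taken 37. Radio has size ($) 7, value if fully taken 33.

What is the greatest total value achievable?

51.5

Best value per unit of size first: Radio 33/7≈4.71, Search 37/12≈3.08, Podcast 21/25≈0.84.
Take all of Radio (7 $, value 33) ; 6 $ left.
Only 6 $ remain; take 6/12 of Search for value 37×6/12 = 18.5.
Total value = 51.5.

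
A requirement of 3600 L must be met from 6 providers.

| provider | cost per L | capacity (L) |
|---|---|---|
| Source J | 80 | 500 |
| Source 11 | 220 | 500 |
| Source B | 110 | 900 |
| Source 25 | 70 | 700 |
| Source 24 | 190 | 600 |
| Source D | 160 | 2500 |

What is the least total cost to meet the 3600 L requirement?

Cheapest first:
Source 25 at 70: take all 700 L → 2900 still needed.
Take 500 from Source J at 80 → need 2400 more.
Take 900 from Source B at 110 → need 1500 more.
Take 1500 from Source D at 160 to finish.
Source 24, Source 11: unused.
Cost = 700×70 + 500×80 + 900×110 + 1500×160 = 428000.

428000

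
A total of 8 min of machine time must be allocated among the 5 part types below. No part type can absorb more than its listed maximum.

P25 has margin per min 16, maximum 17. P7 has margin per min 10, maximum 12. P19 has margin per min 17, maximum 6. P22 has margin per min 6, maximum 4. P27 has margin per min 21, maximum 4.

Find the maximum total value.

Rank by margin per min: P27 21 > P19 17 > P25 16 > P7 10 > P22 6.
P27 takes 4 to reach its cap of 4 — 4 left.
P19 has room for 6 but only 4 remain, so it gets 4.
Total = 17×4 + 21×4 = 152.

152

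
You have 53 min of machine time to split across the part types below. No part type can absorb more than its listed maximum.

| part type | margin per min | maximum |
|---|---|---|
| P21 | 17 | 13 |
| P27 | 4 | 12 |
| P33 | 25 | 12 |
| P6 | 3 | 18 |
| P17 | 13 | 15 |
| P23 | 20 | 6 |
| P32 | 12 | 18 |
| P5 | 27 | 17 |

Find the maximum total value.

1165

Order the part types by margin per min: P5 27 > P33 25 > P23 20 > P21 17 > P17 13 > P32 12 > P27 4 > P6 3.
Give P5 17 to hit its cap of 17 ; 36 left.
Give P33 12 to hit its cap of 12 ; 24 left.
Give P23 6 to hit its cap of 6 ; 18 left.
P21: +13 to 13 (cap) ; 5 left.
P17: +5 (room for 15) → 5. Pool exhausted.
Total = 17×13 + 25×12 + 13×5 + 20×6 + 27×17 = 1165.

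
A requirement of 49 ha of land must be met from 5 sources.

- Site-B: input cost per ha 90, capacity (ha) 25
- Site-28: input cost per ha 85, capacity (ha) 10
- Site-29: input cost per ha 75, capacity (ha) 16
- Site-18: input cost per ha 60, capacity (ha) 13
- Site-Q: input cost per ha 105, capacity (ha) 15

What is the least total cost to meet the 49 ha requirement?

Fill from the cheapest source first.
Site-18 (60): use full 13 ; 36 ha to go.
Take 16 from Site-29 at 75 ; need 20 more.
Site-28 (85): use full 10 ; 10 ha to go.
Site-B at 90: take 10 of its 25 ; requirement met.
Site-Q: unused.
Cost = 13×60 + 16×75 + 10×85 + 10×90 = 3730.

3730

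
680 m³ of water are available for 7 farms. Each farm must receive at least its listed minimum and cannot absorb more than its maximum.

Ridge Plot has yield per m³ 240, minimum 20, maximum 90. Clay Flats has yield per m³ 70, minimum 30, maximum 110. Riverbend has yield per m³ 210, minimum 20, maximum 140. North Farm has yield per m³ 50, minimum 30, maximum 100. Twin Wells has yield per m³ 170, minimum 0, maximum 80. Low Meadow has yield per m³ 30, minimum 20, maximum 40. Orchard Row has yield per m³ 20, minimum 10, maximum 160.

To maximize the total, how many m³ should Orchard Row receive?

Meeting every minimum uses 20+30+20+30+0+20+10 = 130 m³, leaving 550.
Highest yield per m³ first: Ridge Plot 240 > Riverbend 210 > Twin Wells 170 > Clay Flats 70 > North Farm 50 > Low Meadow 30 > Orchard Row 20.
Ridge Plot takes 70 more to reach its cap of 90 → 480 left.
Riverbend takes 120 more to reach its cap of 140 → 360 left.
Give Twin Wells 80 more to hit its cap of 80 → 280 left.
Give Clay Flats 80 more to hit its cap of 110 → 200 left.
Give North Farm 70 more to hit its cap of 100 → 130 left.
Give Low Meadow 20 more to hit its cap of 40 → 110 left.
Orchard Row: +110 (room for 150) → 120. Pool exhausted.

120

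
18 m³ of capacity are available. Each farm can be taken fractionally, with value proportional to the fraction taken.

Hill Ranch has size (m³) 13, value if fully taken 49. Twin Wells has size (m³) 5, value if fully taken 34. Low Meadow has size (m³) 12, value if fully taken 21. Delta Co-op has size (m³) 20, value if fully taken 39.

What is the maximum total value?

83

Best value per unit of size first: Twin Wells 34/5≈6.8, Hill Ranch 49/13≈3.77, Delta Co-op 39/20≈1.95, Low Meadow 21/12≈1.75.
Twin Wells: take in full, 5 m³ for value 34 → 13 left.
All 13 m³ of Hill Ranch fit (value 49) → 0 remain.
Total value = 83.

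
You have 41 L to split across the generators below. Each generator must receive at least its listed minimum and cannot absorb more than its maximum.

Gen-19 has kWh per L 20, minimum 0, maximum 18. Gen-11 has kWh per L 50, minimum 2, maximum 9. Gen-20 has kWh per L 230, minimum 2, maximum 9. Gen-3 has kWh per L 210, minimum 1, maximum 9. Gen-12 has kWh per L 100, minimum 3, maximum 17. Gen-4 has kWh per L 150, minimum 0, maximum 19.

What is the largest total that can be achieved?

Meeting every minimum uses 0+2+2+1+3+0 = 8 L, leaving 33.
Rank by kWh per L: Gen-20 230 > Gen-3 210 > Gen-4 150 > Gen-12 100 > Gen-11 50 > Gen-19 20.
Gen-20 takes 7 more to reach its cap of 9 → 26 left.
Give Gen-3 8 more to hit its cap of 9 → 18 left.
Gen-4 has room for 19 more but only 18 remain, so it gets 18.
Total = 50×2 + 230×9 + 210×9 + 100×3 + 150×18 = 7060.

7060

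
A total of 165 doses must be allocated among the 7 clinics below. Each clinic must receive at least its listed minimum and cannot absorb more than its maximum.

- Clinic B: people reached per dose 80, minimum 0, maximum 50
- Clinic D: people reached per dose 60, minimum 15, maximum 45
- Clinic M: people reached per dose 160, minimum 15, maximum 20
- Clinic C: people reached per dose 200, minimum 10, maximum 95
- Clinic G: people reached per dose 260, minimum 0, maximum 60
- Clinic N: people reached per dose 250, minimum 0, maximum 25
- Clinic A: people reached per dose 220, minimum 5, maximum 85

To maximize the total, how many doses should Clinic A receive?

40

Meeting every minimum uses 0+15+15+10+0+0+5 = 45 doses, leaving 120.
Highest people reached per dose first: Clinic G 260 > Clinic N 250 > Clinic A 220 > Clinic C 200 > Clinic M 160 > Clinic B 80 > Clinic D 60.
Give Clinic G 60 more to hit its cap of 60 — 60 left.
Clinic N: +25 to 25 (cap) — 35 left.
Clinic A has room for 80 more but only 35 remain, so it gets 40.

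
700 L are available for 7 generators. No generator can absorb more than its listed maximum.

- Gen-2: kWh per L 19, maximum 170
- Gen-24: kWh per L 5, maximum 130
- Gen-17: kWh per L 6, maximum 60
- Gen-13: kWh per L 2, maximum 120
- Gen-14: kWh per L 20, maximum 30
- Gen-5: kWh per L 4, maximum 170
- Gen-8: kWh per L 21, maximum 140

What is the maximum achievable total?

8460

Order the generators by kWh per L: Gen-8 21 > Gen-14 20 > Gen-2 19 > Gen-17 6 > Gen-24 5 > Gen-5 4 > Gen-13 2.
Gen-8: +140 to 140 (cap) ; 560 left.
Give Gen-14 30 to hit its cap of 30 ; 530 left.
Gen-2 takes 170 to reach its cap of 170 ; 360 left.
Gen-17: +60 to 60 (cap) ; 300 left.
Give Gen-24 130 to hit its cap of 130 ; 170 left.
Gen-5 takes 170 to reach its cap of 170 ; 0 left.
Total = 19×170 + 5×130 + 6×60 + 20×30 + 4×170 + 21×140 = 8460.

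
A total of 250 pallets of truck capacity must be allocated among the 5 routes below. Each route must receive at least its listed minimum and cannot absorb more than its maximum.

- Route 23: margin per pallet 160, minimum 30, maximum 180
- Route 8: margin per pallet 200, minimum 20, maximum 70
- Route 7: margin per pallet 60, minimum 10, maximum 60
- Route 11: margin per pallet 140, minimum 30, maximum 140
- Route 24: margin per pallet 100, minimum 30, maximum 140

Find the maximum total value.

Meeting every minimum uses 30+20+10+30+30 = 120 pallets, leaving 130.
Highest margin per pallet first: Route 8 200 > Route 23 160 > Route 11 140 > Route 24 100 > Route 7 60.
Route 8: +50 to 70 (cap) ; 80 left.
Route 23 has room for 150 more but only 80 remain, so it gets 110.
Total = 160×110 + 200×70 + 60×10 + 140×30 + 100×30 = 39400.

39400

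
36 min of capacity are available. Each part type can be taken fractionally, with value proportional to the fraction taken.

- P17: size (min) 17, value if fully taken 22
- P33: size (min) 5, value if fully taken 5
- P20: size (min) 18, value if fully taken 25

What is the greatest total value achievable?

48

Sort by value density: P20 25/18≈1.39, P17 22/17≈1.29, P33 5/5≈1.
P20: take in full, 18 min for value 25 ; 18 left.
P17: take in full, 17 min for value 22 ; 1 left.
1 min left: a 1/5 share of P33 gives 5×1/5 = 1.
Total value = 48.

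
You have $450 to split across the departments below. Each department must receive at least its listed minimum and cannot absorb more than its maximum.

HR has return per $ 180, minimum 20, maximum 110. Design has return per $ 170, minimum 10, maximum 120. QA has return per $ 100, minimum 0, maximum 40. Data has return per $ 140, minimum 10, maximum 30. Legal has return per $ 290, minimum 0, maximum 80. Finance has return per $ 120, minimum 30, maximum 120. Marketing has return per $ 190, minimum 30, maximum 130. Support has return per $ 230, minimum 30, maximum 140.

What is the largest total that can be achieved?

95800

Meeting every minimum uses 20+10+0+10+0+30+30+30 = 130 $, leaving 320.
Highest return per $ first: Legal 290 > Support 230 > Marketing 190 > HR 180 > Design 170 > Data 140 > Finance 120 > QA 100.
Give Legal 80 more to hit its cap of 80 — 240 left.
Support takes 110 more to reach its cap of 140 — 130 left.
Marketing takes 100 more to reach its cap of 130 — 30 left.
HR has room for 90 more but only 30 remain, so it gets 50.
Total = 180×50 + 170×10 + 140×10 + 290×80 + 120×30 + 190×130 + 230×140 = 95800.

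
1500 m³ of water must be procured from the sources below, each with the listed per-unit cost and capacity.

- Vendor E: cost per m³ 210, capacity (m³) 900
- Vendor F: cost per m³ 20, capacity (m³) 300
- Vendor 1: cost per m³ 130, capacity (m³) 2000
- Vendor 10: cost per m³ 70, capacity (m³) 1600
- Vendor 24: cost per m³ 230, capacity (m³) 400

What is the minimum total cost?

90000

Fill from the cheapest source first.
Vendor F at 20: take all 300 m³ → 1200 still needed.
Vendor 10 at 70: take 1200 of its 1600 → requirement met.
Vendor 1, Vendor E, Vendor 24: unused.
Cost = 300×20 + 1200×70 = 90000.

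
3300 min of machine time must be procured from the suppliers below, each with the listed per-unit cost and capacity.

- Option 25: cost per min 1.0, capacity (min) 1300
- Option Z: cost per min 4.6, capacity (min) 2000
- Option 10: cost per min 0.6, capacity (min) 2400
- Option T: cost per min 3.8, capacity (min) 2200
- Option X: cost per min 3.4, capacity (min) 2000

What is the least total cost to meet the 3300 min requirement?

2340

Fill from the cheapest supplier first.
Take 2400 from Option 10 at 0.6 ; need 900 more.
Take 900 from Option 25 at 1.0 to finish.
Option X, Option T, Option Z: unused.
Cost = 2400×0.6 + 900×1.0 = 2340.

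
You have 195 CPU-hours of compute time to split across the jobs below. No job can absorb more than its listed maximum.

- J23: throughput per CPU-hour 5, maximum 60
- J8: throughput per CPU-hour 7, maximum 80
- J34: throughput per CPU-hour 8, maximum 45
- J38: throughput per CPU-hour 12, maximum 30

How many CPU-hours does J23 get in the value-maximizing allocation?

Highest throughput per CPU-hour first: J38 12 > J34 8 > J8 7 > J23 5.
J38 takes 30 to reach its cap of 30 ; 165 left.
J34: +45 to 45 (cap) ; 120 left.
J8 takes 80 to reach its cap of 80 ; 40 left.
Only 40 left; J23 takes them to reach 40.

40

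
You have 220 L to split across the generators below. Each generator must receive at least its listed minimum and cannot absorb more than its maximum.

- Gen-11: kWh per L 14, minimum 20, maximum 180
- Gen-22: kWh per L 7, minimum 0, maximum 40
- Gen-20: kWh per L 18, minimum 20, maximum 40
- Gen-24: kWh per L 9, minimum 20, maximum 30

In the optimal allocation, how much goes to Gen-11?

160

Meeting every minimum uses 20+0+20+20 = 60 L, leaving 160.
Highest kWh per L first: Gen-20 18 > Gen-11 14 > Gen-24 9 > Gen-22 7.
Gen-20: +20 to 40 (cap) ; 140 left.
Gen-11: +140 (room for 160) → 160. Pool exhausted.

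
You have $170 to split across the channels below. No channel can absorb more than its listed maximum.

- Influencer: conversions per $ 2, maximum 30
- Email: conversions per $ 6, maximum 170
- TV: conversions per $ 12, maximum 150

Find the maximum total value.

1920

Rank by conversions per $: TV 12 > Email 6 > Influencer 2.
TV takes 150 to reach its cap of 150 ; 20 left.
Only 20 left; Email takes them to reach 20.
Total = 6×20 + 12×150 = 1920.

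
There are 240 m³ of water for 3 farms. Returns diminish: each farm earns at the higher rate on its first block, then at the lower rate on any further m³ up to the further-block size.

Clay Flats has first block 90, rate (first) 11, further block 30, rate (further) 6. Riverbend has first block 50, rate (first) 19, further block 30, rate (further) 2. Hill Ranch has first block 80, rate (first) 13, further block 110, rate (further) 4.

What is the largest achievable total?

Treat each block as its own option and order by rate: Riverbend/first 19 > Hill Ranch/first 13 > Clay Flats/first 11 > Clay Flats/second 6 > Hill Ranch/second 4 > Riverbend/second 2.
Riverbend/first (19): +50 → 190 left.
Fill Hill Ranch first block (80 at 13) → 110 left.
Fill Clay Flats first block (90 at 11) → 20 left.
Clay Flats second at 6: only 20 left, fill 20.
Total = 19×50 + 13×80 + 11×90 + 6×20 = 3100.

3100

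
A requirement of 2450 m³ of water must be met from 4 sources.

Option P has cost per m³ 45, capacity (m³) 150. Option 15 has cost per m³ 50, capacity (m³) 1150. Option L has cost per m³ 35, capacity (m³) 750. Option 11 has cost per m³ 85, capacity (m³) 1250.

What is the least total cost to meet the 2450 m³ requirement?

Cheapest first:
Option L at 35: take all 750 m³ → 1700 still needed.
Option P (45): use full 150 → 1550 m³ to go.
Option 15 (50): use full 1150 → 400 m³ to go.
Option 11 (85): take the remaining 400 → done.
Cost = 750×35 + 150×45 + 1150×50 + 400×85 = 124500.

124500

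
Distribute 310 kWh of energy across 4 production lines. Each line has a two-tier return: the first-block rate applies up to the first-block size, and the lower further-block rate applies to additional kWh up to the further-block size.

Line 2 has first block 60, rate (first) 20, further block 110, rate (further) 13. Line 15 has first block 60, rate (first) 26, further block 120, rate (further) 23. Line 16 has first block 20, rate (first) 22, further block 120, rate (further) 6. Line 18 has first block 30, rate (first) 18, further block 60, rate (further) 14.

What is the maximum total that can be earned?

6780

Treat each block as its own option and order by rate: Line 15/T1 26 > Line 15/T2 23 > Line 16/T1 22 > Line 2/T1 20 > Line 18/T1 18 > Line 18/T2 14 > Line 2/T2 13 > Line 16/T2 6.
Line 15/T1 (26): +60 ; 250 left.
Line 15 T2 at 23: fill all 120 ; 130 left.
Fill Line 16 T1 block (20 at 22) ; 110 left.
Line 2/T1 (20): +60 ; 50 left.
Fill Line 18 T1 block (30 at 18) ; 20 left.
20 remain; put them into Line 18 T2 at 14.
Total = 26×60 + 23×120 + 22×20 + 20×60 + 18×30 + 14×20 = 6780.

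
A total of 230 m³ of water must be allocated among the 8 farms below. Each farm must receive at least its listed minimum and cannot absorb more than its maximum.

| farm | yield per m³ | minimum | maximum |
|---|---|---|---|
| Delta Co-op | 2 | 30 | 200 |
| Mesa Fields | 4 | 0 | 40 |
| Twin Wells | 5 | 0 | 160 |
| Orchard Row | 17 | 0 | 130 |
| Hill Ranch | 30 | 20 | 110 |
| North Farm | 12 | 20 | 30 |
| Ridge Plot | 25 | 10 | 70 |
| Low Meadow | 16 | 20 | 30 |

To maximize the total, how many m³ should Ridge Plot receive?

50

Meeting every minimum uses 30+0+0+0+20+20+10+20 = 100 m³, leaving 130.
Order the farms by yield per m³: Hill Ranch 30 > Ridge Plot 25 > Orchard Row 17 > Low Meadow 16 > North Farm 12 > Twin Wells 5 > Mesa Fields 4 > Delta Co-op 2.
Hill Ranch: +90 to 110 (cap) — 40 left.
Ridge Plot has room for 60 more but only 40 remain, so it gets 50.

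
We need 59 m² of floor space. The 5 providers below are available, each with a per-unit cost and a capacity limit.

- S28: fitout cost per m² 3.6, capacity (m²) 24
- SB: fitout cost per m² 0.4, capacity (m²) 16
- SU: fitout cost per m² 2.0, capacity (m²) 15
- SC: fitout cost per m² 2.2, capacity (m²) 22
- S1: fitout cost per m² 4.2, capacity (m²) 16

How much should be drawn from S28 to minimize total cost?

6

Cheapest first:
SB at 0.4: take all 16 m² — 43 still needed.
Take 15 from SU at 2.0 — need 28 more.
SC (2.2): use full 22 — 6 m² to go.
Take 6 from S28 at 3.6 to finish.
S1: unused.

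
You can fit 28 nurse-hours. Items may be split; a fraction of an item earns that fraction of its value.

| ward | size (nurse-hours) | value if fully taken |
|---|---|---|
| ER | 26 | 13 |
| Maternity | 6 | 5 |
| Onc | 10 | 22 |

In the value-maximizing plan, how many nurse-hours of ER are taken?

12

Rank by value-to-size ratio: Onc 22/10≈2.2, Maternity 5/6≈0.833, ER 13/26≈0.5.
Onc: take in full, 10 nurse-hours for value 22 → 18 left.
Take all of Maternity (6 nurse-hours, value 5) → 12 nurse-hours left.
Fill the last 12 nurse-hours with part of ER: 12/26 of it earns 6.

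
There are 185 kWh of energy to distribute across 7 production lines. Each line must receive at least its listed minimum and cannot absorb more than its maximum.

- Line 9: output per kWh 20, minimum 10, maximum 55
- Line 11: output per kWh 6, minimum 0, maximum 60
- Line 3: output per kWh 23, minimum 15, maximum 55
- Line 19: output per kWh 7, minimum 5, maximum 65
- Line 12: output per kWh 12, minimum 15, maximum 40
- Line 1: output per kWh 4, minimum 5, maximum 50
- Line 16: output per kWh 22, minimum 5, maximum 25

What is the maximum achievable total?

Meeting every minimum uses 10+0+15+5+15+5+5 = 55 kWh, leaving 130.
Highest output per kWh first: Line 3 23 > Line 16 22 > Line 9 20 > Line 12 12 > Line 19 7 > Line 11 6 > Line 1 4.
Give Line 3 40 more to hit its cap of 55 — 90 left.
Give Line 16 20 more to hit its cap of 25 — 70 left.
Give Line 9 45 more to hit its cap of 55 — 25 left.
Line 12: +25 to 40 (cap) — 0 left.
Total = 20×55 + 23×55 + 7×5 + 12×40 + 4×5 + 22×25 = 3450.

3450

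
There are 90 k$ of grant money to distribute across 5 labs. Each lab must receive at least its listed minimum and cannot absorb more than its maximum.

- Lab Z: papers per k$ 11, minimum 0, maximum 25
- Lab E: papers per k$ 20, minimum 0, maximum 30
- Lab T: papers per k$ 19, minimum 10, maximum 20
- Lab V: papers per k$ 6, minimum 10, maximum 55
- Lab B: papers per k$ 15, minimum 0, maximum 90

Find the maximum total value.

Meeting every minimum uses 0+0+10+10+0 = 20 k$, leaving 70.
Highest papers per k$ first: Lab E 20 > Lab T 19 > Lab B 15 > Lab Z 11 > Lab V 6.
Lab E takes 30 more to reach its cap of 30 → 40 left.
Lab T: +10 to 20 (cap) → 30 left.
Only 30 left; Lab B takes them to reach 30.
Total = 20×30 + 19×20 + 6×10 + 15×30 = 1490.

1490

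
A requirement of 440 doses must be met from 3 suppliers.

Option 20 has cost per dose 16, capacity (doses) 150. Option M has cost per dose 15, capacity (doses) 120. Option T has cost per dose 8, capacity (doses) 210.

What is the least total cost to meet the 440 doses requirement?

Use suppliers in increasing cost order.
Take 210 from Option T at 8 — need 230 more.
Option M (15): use full 120 — 110 doses to go.
Take 110 from Option 20 at 16 to finish.
Cost = 210×8 + 120×15 + 110×16 = 5240.

5240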